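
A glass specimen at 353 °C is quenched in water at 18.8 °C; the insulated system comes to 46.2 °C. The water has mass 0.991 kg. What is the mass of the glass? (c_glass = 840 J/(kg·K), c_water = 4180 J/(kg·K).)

Heat lost by the glass = heat gained by the water:
m×840×(353 − 46.2) = 0.991×4180×(46.2 − 18.8)
257712 m = 113501  ⇒  m ≈ 0.4404 kg

m ≈ 0.44 kg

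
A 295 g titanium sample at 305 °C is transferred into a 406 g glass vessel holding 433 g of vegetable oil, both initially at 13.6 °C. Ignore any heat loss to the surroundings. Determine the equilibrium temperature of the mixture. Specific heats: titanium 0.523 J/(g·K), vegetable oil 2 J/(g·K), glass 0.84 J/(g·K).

Conservation of energy gives ΣQ = 0:
295×0.523×(T − 305) + 433×2×(T − 13.6) + 406×0.84×(T − 13.6) = 0
154.28(T − 305) + 866(T − 13.6) + 341.04(T − 13.6) = 0
1361.3 T = 63473
T = 63473 / 1361.3 = 46.6 °C

T_f ≈ 46.6 °C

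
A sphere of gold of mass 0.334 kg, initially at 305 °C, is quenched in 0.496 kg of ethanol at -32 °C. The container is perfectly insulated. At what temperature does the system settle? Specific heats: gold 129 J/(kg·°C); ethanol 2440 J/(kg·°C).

T_f ≈ -20.4 °C

Set heat shed by the hot body equal to heat absorbed by the cold body:
0.334·129·(305 − T) = 0.496·2440·(T − (-32))
43.09(305 − T) = 1210.2(T − (-32))
1253.3 T = -25586  ⇒  T ≈ -20.41 °C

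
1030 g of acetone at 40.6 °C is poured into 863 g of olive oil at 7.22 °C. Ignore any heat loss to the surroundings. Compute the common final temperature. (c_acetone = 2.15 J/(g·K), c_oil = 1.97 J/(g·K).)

Energy conservation, ΣQ = 0:
1030·2.15·(T − 40.6) + 863·1.97·(T − 7.22) = 0
3914.6 T = 102183
T ≈ 26.10 °C

T_f ≈ 26.1 °C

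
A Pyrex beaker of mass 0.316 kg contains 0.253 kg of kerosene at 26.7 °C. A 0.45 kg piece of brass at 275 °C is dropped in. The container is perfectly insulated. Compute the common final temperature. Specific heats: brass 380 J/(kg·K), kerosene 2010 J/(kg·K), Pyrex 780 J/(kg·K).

Net heat exchanged in the isolated system is zero:
0.45·380·(T − 275) + 0.253·2010·(T − 26.7) + 0.316·780·(T − 26.7) = 0
(171 + 508.53 + 246.48) T = 171·275 + 508.53·26.7 + 246.48·26.7
T = 67184/926.01 ≈ 72.55 °C

T_f ≈ 72.6 °C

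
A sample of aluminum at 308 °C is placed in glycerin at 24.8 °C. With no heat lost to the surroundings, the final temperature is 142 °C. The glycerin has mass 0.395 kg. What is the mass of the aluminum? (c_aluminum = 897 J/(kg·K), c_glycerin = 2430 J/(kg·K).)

Heat lost by the aluminum = heat gained by the glycerin:
m·897·(308 − 142) = 0.395·2430·(142 − 24.8)
148902 m = 112494  ⇒  m ≈ 0.7555 kg

m ≈ 0.755 kg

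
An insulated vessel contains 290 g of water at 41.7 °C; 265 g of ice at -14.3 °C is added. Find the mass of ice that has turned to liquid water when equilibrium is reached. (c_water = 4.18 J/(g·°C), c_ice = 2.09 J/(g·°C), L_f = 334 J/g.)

m_melted ≈ 128 g

Water can give up m c ΔT = 290×4.18×41.7 = 50549 J before reaching 0 °C.
Of that, 265×2.09×14.3 = 7920.1 J goes to bring the ice to 0 °C, leaving 42629 J.
Melting all 265 g of ice would need 265×334 = 88510 J.
That's not enough to melt it all — equilibrium is at 0 °C with ice remaining.
m_melt = 42629 / L_f = 127.6 g.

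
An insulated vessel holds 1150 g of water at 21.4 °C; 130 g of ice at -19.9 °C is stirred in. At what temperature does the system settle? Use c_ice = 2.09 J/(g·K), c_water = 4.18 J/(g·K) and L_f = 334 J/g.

T_f ≈ 10.1 °C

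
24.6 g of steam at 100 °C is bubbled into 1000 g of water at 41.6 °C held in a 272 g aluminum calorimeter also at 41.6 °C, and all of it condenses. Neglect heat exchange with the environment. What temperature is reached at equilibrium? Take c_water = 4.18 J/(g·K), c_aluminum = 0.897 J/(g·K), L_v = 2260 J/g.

Energy balance with sensible and latent terms:
latent heat released on condensation: 24.6×2260 = 55596
  condensate cools 100→T: 24.6×4.18×(T − 100) = 102.83(T − 100)
  original water: 4180(T − 41.6)
  aluminum cup: 272×0.897×(T − 41.6) = 243.98(T − 41.6)
4526.8 T = 55596 + 10283 + 184038 = 249917
T ≈ 55.21 °C (< 100 °C, so full condensation is consistent).

T_f ≈ 55.2 °C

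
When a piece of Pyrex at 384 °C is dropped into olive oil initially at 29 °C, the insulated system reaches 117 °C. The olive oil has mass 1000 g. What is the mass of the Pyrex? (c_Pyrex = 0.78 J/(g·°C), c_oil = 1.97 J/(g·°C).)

m ≈ 832 g

Heat lost by the Pyrex = heat gained by the oil:
m·0.78·(384 − 117) = 1000·1.97·(117 − 29)
208.26 m = 173360  ⇒  m ≈ 832.4 g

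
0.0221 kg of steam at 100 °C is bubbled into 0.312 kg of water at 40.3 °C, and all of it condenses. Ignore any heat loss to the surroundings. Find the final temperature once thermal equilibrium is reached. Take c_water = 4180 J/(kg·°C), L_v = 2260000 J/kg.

T_f ≈ 80.0 °C

Energy balance with sensible and latent terms:
steam→water at 100 °C releases m L_v = 0.0221×2260000 = 49946; condensate cools 100→T: 0.0221×4180×(T − 100) = 92.38(T − 100); original water: 1304.2(T − 40.3)
1396.5 T = 49946 + 9237.8 + 52558 = 111741
T ≈ 80.01 °C — below 100 °C, confirming all the steam condensed.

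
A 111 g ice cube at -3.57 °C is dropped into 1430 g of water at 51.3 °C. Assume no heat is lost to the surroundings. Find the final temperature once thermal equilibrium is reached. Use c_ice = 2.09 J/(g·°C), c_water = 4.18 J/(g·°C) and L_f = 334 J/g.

Taking heat into each body as positive, Σ m c ΔT = 0:
ice -3.57→0 °C: 111·2.09·3.57 = 828.2; latent heat to melt: 111·334 = 37074; warm the meltwater: 463.98 T; water cools: 1430·4.18·(T − 51.3) = 5977.4(T − 51.3)
6441.4 T = 306641 − 37902 = 268738
T ≈ 41.72 °C (positive, so assuming full melt was valid).

T_f ≈ 41.7 °C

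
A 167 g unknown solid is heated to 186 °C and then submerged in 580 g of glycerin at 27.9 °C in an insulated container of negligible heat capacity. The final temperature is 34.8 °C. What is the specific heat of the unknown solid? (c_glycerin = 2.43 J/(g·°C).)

Heat lost by the unknown solid = heat gained by the glycerin:
167·c·(186 − 34.8) = 580·2.43·(34.8 − 27.9)
25250 c = 9724.9  ⇒  c ≈ 0.3851 J/(g·°C)

c ≈ 0.385 J/(g·°C)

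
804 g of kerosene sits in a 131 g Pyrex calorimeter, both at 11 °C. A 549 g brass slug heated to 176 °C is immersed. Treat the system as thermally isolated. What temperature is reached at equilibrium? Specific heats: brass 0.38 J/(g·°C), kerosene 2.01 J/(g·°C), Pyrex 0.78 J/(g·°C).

T_f is the heat-capacity-weighted average of the initial temperatures:
T_f = (208.62*176 + 1616*11 + 102.18*11) / (208.62 + 1616 + 102.18)
    = 55618 / 1926.8 ≈ 28.86 °C

T_f ≈ 28.9 °C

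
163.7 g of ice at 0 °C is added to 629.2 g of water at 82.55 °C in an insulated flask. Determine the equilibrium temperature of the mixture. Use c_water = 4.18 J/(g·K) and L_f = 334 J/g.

T_f ≈ 49.0 °C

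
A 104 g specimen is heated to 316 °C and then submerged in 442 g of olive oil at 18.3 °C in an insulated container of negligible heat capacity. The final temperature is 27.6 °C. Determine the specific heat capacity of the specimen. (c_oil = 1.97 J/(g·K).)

c ≈ 0.27 J/(g·K)

Heat gained plus heat lost sum to zero:
104×c×(27.6 − 316) + 442×1.97×(27.6 − 18.3) = 0
-29994 c = -8097.9
c = -8097.9/-29994 ≈ 0.27 J/(g·K)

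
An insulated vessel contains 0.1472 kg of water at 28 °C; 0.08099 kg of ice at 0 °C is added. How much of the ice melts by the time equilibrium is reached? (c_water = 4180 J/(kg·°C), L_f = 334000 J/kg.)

m_melted ≈ 0.0516 kg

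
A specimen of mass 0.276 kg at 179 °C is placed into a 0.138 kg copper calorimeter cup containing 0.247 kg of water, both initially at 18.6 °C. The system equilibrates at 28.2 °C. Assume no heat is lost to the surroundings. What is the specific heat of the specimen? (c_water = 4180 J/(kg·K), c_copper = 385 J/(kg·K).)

c ≈ 250 J/(kg·K)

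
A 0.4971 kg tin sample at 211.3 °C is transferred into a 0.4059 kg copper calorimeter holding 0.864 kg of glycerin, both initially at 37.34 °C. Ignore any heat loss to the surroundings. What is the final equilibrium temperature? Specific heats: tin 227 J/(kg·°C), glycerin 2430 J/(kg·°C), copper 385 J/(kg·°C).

Taking heat into each body as positive, Σ m c ΔT = 0:
0.4971×227×(T − 211.3) + 0.864×2430×(T − 37.34) + 0.4059×385×(T − 37.34) = 0
(112.84 + 2099.5 + 156.27) T = 112.84×211.3 + 2099.5×37.34 + 156.27×37.34
T ≈ 45.63 °C

T_f ≈ 45.6 °C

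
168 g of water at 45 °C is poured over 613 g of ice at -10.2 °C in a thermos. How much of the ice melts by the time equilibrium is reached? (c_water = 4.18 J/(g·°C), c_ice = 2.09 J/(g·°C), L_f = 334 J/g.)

m_melted ≈ 55.5 g

Heat available from the water dropping to 0 °C: 168×4.18×45 = 31601 J.
Warming the ice to 0 °C takes 613×2.09×10.2 = 13068 J, leaving 18533 J for melting.
To melt every bit of ice: 613×334 = 204742 J.
That's not enough to melt it all — equilibrium is at 0 °C with ice remaining.
m_melted×334 = 18533  ⇒  m_melted ≈ 55.49 g.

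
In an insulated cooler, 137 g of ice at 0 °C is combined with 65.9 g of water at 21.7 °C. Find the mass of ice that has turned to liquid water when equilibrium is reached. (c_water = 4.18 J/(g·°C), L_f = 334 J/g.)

m_melted ≈ 17.9 g

Cooling the water to 0 °C releases 65.9·4.18·21.7 = 5977.5 J.
Fully melting the ice requires m_ice L_f = 137·334 = 45758 J.
That's not enough to melt it all — equilibrium is at 0 °C with ice remaining.
m_melted·334 = 5977.5  ⇒  m_melted ≈ 17.9 g.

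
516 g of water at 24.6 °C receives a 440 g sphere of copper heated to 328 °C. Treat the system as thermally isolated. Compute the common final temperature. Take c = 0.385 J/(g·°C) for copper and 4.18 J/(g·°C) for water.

T_f ≈ 46.7 °C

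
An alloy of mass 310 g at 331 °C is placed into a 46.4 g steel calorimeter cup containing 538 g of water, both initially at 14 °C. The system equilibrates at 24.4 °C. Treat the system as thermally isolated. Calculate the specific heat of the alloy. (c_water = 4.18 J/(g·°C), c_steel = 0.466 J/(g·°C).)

Net heat exchanged in the isolated system is zero:
310×c×(24.4 − 331) + 538×4.18×(24.4 − 14) + 46.4×0.466×(24.4 − 14) = 0
-95046 c = -23613
c = -23613/-95046 ≈ 0.2484 J/(g·°C)

c ≈ 0.248 J/(g·°C)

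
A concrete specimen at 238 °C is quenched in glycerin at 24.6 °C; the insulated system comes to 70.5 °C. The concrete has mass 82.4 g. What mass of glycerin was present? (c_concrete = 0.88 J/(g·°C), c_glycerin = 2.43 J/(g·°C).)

m ≈ 109 g

Net heat exchanged in the isolated system is zero:
82.4×0.88×(70.5 − 238) + m×2.43×(70.5 − 24.6) = 0
111.54 m = 12146
m = 12146/111.54 ≈ 108.9 g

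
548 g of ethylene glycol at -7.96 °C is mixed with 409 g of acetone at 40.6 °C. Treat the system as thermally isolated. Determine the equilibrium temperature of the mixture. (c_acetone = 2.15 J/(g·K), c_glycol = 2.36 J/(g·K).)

T_f ≈ 11.7 °C

Net heat exchanged in the isolated system is zero:
409×2.15×(T − 40.6) + 548×2.36×(T − (-7.96)) = 0
2172.6 T = 25407
T = 25407/2172.6 ≈ 11.69 °C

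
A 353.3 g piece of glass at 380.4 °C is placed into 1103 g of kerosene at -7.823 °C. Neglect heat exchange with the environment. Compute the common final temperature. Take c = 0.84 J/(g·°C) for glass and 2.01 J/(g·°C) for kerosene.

T_f ≈ 38.0 °C

Set heat shed by the hot body equal to heat absorbed by the cold body:
353.3×0.84×(380.4 − T) = 1103×2.01×(T − (-7.823))
296.77(380.4 − T) = 2217(T − (-7.823))
2513.8 T = 95548  ⇒  T ≈ 38.01 °C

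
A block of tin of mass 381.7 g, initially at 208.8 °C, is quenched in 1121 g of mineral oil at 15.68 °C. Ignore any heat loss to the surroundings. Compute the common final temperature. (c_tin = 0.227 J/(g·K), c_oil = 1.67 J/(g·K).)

T_f ≈ 24.2 °C

Energy conservation, ΣQ = 0:
381.7×0.227×(T − 208.8) + 1121×1.67×(T − 15.68) = 0
1958.7 T = 47446
T = 47446/1958.7 ≈ 24.22 °C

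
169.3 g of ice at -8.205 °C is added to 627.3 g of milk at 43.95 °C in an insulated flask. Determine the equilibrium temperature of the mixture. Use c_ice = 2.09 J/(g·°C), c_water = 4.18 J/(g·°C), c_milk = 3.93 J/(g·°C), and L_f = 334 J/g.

Let T be the final temperature. ΣQ_i = 0:
ice -8.205→0 °C: 169.3·2.09·8.205 = 2903.2; fusion: m_ice L_f = 169.3·334 = 56546; warm the meltwater: 707.67 T; milk: 2465.3(T − 43.95)
3173 T = 108349 − 59449 = 48900
T ≈ 15.41 °C — above 0 °C, consistent with complete melting.

T_f ≈ 15.4 °C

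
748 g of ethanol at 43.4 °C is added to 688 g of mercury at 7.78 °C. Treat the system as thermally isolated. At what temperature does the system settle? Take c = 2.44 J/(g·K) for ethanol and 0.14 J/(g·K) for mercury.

T_f ≈ 41.6 °C

Energy conservation, ΣQ = 0:
748×2.44×(T − 43.4) + 688×0.14×(T − 7.78) = 0
(1825.1 + 96.32) T = 1825.1×43.4 + 96.32×7.78
T = 79960 / 1921.4 = 41.6 °C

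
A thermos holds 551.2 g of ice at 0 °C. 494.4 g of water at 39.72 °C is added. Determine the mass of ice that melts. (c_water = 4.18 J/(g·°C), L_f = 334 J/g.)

Heat available from the water dropping to 0 °C: 494.4×4.18×39.72 = 82085 J.
To melt every bit of ice: 551.2×334 = 184101 J.
That's not enough to melt it all — equilibrium is at 0 °C with ice remaining.
m_melt = 82085 / L_f = 245.8 g.

m_melted ≈ 246 g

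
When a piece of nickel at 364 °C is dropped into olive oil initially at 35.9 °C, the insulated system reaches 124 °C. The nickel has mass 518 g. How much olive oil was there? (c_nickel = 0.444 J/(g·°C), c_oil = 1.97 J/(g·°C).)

Taking heat into each body as positive, Σ m c ΔT = 0:
518·0.444·(124 − 364) + m·1.97·(124 − 35.9) = 0
173.56 m = 55198
m = 55198/173.56 ≈ 318 g

m ≈ 318 g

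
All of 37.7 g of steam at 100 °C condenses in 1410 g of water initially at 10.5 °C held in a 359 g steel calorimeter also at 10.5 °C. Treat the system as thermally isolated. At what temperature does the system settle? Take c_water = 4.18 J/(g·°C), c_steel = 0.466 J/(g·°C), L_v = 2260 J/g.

T_f ≈ 26.5 °C

Let T be the final temperature. ΣQ_i = 0:
steam→water at 100 °C releases m L_v = 37.7×2260 = 85202; condensed water 100 °C→T: 157.59(T − 100); water warms: 1410×4.18×(T − 10.5) = 5893.8(T − 10.5); cup: 167.29(T − 10.5)
6218.7 T = 85202 + 15759 + 63641 = 164602
T ≈ 26.47 °C (< 100 °C, so full condensation is consistent).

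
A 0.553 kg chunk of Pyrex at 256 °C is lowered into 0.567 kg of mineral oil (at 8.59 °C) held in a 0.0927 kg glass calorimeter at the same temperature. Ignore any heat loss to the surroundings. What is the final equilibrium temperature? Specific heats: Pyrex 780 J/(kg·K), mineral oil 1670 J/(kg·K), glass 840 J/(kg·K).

Let T be the final temperature. ΣQ_i = 0:
0.553×780×(T − 256) + 0.567×1670×(T − 8.59) + 0.0927×840×(T − 8.59) = 0
431.34(T − 256) + 946.89(T − 8.59) + 77.87(T − 8.59) = 0
1456.1 T = 119226
T = 119226/1456.1 ≈ 81.88 °C

T_f ≈ 81.9 °C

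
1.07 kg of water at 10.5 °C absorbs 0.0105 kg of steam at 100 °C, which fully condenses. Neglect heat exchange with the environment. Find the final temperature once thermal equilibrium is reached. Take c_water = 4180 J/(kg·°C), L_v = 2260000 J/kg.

T_f ≈ 16.6 °C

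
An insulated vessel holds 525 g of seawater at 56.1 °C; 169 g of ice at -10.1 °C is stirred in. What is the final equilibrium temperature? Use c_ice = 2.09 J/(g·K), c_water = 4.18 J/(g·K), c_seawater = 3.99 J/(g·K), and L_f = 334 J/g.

Net heat exchanged in the isolated system is zero:
ice -10.1→0 °C: 169×2.09×10.1 = 3567.4
  melt ice: 169×334 = 56446
  warm the meltwater: 706.42 T
  seawater cools: 525×3.99×(T − 56.1) = 2094.8(T − 56.1)
2801.2 T = 117515 − 60013 = 57502
T ≈ 20.53 °C — above 0 °C, consistent with complete melting.

T_f ≈ 20.5 °C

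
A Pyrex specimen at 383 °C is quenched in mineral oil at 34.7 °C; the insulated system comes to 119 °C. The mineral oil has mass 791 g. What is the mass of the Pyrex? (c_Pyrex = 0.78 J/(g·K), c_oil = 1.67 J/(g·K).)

Conservation of energy gives ΣQ = 0:
m·0.78·(119 − 383) + 791·1.67·(119 − 34.7) = 0
-205.92 m = -111358
m = -111358/-205.92 ≈ 540.8 g

m ≈ 541 g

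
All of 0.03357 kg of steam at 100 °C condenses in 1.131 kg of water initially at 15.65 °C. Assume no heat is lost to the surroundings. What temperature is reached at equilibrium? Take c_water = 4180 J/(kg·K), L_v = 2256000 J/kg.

T_f ≈ 33.6 °C

Conservation of energy gives ΣQ = 0:
condense steam: −0.03357·2256000 = −75734
  condensate cools 100→T: 0.03357·4180·(T − 100) = 140.32(T − 100)
  water warms: 1.131·4180·(T − 15.65) = 4727.6(T − 15.65)
4867.9 T = 75734 + 14032 + 73987 = 163753
T ≈ 33.64 °C — below 100 °C, confirming all the steam condensed.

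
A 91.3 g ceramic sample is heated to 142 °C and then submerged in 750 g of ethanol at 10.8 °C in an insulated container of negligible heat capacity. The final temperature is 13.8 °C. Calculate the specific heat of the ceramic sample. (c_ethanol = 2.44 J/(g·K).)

c ≈ 0.469 J/(g·K)

Heat gained plus heat lost sum to zero:
91.3×c×(13.8 − 142) + 750×2.44×(13.8 − 10.8) = 0
-11705 c = -5490
c = -5490/-11705 ≈ 0.469 J/(g·K)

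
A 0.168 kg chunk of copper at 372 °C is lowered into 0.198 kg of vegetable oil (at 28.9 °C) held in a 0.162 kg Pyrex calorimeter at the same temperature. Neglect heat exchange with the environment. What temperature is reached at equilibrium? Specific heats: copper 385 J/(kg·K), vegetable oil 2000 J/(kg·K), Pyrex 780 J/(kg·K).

T_f ≈ 66.7 °C

Setting the total heat transfer to zero:
0.168×385×(T − 372) + 0.198×2000×(T − 28.9) + 0.162×780×(T − 28.9) = 0
64.68(T − 372) + 396(T − 28.9) + 126.36(T − 28.9) = 0
587.04 T = 39157
T = 39157/587.04 ≈ 66.70 °C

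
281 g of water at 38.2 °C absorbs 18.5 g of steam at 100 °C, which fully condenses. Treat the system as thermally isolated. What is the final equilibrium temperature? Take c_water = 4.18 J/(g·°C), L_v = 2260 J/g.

T_f ≈ 75.4 °C

Heat gained plus heat lost sum to zero:
latent heat released on condensation: 18.5·2260 = 41810
  condensed water 100 °C→T: 77.33(T − 100)
  water warms: 281·4.18·(T − 38.2) = 1174.6(T − 38.2)
1251.9 T = 41810 + 7733 + 44869 = 94412
T ≈ 75.41 °C (< 100 °C, so full condensation is consistent).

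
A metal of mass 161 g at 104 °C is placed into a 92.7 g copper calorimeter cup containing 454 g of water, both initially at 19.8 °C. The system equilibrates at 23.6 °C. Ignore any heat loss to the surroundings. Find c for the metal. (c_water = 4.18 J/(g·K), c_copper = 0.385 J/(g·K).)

Heat gained plus heat lost sum to zero:
161·c·(23.6 − 104) + 454·4.18·(23.6 − 19.8) + 92.7·0.385·(23.6 − 19.8) = 0
-12944 c = -7347
c = -7347/-12944 ≈ 0.5676 J/(g·K)

c ≈ 0.568 J/(g·K)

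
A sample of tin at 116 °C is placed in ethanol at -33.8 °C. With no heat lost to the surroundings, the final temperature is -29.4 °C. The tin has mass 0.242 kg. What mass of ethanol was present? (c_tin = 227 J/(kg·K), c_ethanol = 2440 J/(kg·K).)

m ≈ 0.744 kg

|Q_tin| = |Q_ethanol|:
0.242·227·(116 − -29.4) = m·2440·(-29.4 − (-33.8))
10736 m = 7987.4  ⇒  m ≈ 0.744 kg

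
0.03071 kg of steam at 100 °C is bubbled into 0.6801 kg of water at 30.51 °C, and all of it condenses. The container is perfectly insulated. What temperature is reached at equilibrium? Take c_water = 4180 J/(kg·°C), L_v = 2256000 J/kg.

Energy conservation, ΣQ = 0:
latent heat released on condensation: 0.03071×2256000 = 69282; condensed water 100 °C→T: 128.37(T − 100); water warms: 0.6801×4180×(T − 30.51) = 2842.8(T − 30.51)
2971.2 T = 69282 + 12837 + 86734 = 168853
T ≈ 56.83 °C, under the boiling point, so the assumption holds.

T_f ≈ 56.8 °C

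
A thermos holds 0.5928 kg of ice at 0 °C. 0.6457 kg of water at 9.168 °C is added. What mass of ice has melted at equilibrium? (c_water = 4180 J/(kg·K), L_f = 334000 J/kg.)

m_melted ≈ 0.0741 kg

Water can give up m c ΔT = 0.6457·4180·9.168 = 24745 J before reaching 0 °C.
Melting all 0.5928 kg of ice would need 0.5928·334000 = 197995 J.
That's not enough to melt it all — equilibrium is at 0 °C with ice remaining.
m_melted·334000 = 24745  ⇒  m_melted ≈ 0.07409 kg.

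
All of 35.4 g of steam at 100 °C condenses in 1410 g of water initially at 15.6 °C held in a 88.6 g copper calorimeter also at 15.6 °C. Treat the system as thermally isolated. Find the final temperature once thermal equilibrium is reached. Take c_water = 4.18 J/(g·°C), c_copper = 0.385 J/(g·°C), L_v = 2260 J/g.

T_f ≈ 30.8 °C

Heat gained plus heat lost sum to zero:
steam→water at 100 °C releases m L_v = 35.4×2260 = 80004
  condensed water 100 °C→T: 147.97(T − 100)
  original water: 5893.8(T − 15.6)
  copper cup: 88.6×0.385×(T − 15.6) = 34.11(T − 15.6)
6075.9 T = 80004 + 14797 + 92475 = 187277
T ≈ 30.82 °C (< 100 °C, so full condensation is consistent).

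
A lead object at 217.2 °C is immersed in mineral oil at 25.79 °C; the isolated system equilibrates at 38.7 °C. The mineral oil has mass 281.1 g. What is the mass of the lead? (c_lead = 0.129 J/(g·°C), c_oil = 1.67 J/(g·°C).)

m ≈ 263 g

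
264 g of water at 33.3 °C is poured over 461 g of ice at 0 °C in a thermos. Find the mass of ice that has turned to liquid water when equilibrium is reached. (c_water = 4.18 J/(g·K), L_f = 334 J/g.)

m_melted ≈ 110 g

Water can give up m c ΔT = 264×4.18×33.3 = 36747 J before reaching 0 °C.
Melting all 461 g of ice would need 461×334 = 153974 J.
That's not enough to melt it all — equilibrium is at 0 °C with ice remaining.
Mass melted = 36747/334 ≈ 110 g.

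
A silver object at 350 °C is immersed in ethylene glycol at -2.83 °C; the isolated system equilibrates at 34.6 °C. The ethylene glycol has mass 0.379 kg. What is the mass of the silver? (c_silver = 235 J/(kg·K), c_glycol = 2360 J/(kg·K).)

m ≈ 0.452 kg

|Q_silver| = |Q_glycol|:
m·235·(350 − 34.6) = 0.379·2360·(34.6 − (-2.83))
74119 m = 33479  ⇒  m ≈ 0.4517 kg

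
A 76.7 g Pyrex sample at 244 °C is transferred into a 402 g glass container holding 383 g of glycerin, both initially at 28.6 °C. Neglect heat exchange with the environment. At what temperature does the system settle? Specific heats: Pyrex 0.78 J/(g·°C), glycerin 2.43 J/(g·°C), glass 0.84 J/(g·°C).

T_f ≈ 38.3 °C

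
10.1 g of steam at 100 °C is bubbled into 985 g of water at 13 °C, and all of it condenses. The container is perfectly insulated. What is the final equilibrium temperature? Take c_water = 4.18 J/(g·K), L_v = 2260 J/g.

Net heat exchanged in the isolated system is zero:
latent heat released on condensation: 10.1·2260 = 22826
  condensate cools 100→T: 10.1·4.18·(T − 100) = 42.22(T − 100)
  water warms: 985·4.18·(T − 13) = 4117.3(T − 13)
4159.5 T = 22826 + 4221.8 + 53525 = 80573
T ≈ 19.37 °C — below 100 °C, confirming all the steam condensed.

T_f ≈ 19.4 °C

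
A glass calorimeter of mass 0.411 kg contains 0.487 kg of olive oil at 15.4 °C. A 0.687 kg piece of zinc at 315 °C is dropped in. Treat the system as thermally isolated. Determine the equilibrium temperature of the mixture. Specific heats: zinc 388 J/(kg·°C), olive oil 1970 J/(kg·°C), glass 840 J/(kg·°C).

T_f ≈ 66.2 °C

Let T be the final temperature. ΣQ_i = 0:
0.687*388*(T − 315) + 0.487*1970*(T − 15.4) + 0.411*840*(T − 15.4) = 0
1571.2 T = 104056
T = 104056/1571.2 ≈ 66.23 °C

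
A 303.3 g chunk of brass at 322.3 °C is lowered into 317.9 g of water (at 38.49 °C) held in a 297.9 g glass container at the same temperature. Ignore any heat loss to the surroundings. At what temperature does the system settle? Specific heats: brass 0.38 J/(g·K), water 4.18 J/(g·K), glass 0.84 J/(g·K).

Conservation of energy gives ΣQ = 0:
303.3×0.38×(T − 322.3) + 317.9×4.18×(T − 38.49) + 297.9×0.84×(T − 38.49) = 0
115.25(T − 322.3) + 1328.8(T − 38.49) + 250.24(T − 38.49) = 0
(115.25 + 1328.8 + 250.24) T = 115.25×322.3 + 1328.8×38.49 + 250.24×38.49
T = 97924 / 1694.3 = 57.8 °C

T_f ≈ 57.8 °C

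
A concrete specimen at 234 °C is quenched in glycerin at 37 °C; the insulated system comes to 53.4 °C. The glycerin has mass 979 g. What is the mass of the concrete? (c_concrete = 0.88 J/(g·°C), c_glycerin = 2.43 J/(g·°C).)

Heat lost by the concrete = heat gained by the glycerin:
m·0.88·(234 − 53.4) = 979·2.43·(53.4 − 37)
158.93 m = 39015  ⇒  m ≈ 245.5 g

m ≈ 245 g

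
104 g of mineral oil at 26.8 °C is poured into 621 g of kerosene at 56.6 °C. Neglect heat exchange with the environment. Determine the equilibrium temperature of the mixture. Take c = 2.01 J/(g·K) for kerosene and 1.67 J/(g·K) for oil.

T_f = Σ m_i c_i T_i / Σ m_i c_i:
T_f = (1248.2*56.6 + 173.68*26.8) / (1248.2 + 173.68)
    = 75303 / 1421.9 ≈ 52.96 °C

T_f ≈ 53.0 °C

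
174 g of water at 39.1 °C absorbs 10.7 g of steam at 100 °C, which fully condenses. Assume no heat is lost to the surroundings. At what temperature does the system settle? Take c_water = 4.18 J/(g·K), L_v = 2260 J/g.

Energy balance with sensible and latent terms:
latent heat released on condensation: 10.7×2260 = 24182; condensed water 100 °C→T: 44.73(T − 100); original water: 727.32(T − 39.1)
772.05 T = 24182 + 4472.6 + 28438 = 57093
T ≈ 73.95 °C — below 100 °C, confirming all the steam condensed.

T_f ≈ 74.0 °C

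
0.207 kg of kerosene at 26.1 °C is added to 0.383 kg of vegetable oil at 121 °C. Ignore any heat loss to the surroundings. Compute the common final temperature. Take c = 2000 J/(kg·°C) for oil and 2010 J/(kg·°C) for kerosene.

T_f ≈ 87.6 °C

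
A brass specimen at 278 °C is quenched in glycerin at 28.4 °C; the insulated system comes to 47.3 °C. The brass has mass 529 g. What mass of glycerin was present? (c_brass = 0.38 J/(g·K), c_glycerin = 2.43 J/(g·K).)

m ≈ 1010 g

Heat lost by the brass = heat gained by the glycerin:
529·0.38·(278 − 47.3) = m·2.43·(47.3 − 28.4)
45.93 m = 46375  ⇒  m ≈ 1010 g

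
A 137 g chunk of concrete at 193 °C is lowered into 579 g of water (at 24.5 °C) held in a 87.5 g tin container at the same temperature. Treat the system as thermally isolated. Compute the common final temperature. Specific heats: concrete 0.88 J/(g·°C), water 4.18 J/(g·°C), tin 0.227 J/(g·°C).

Taking heat into each body as positive, Σ m c ΔT = 0:
137·0.88·(T − 193) + 579·4.18·(T − 24.5) + 87.5·0.227·(T − 24.5) = 0
120.56(T − 193) + 2420.2(T − 24.5) + 19.86(T − 24.5) = 0
2560.6 T = 83050
T ≈ 32.43 °C

T_f ≈ 32.4 °C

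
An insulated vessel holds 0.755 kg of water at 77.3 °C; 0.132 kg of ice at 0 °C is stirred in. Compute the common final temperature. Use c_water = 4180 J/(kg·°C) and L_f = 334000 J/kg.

T_f ≈ 53.9 °C

Conservation of energy gives ΣQ = 0:
fusion: m_ice L_f = 0.132·334000 = 44088; warm the meltwater: 551.76 T; water: 3155.9(T − 77.3)
3707.7 T = 243951 − 44088 = 199863
T ≈ 53.91 °C (positive, so assuming full melt was valid).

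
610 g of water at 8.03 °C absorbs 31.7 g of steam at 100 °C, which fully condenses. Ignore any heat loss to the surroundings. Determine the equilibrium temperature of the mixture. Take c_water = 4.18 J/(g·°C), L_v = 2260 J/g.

T_f ≈ 39.3 °C

Energy balance with sensible and latent terms:
condense steam: −31.7×2260 = −71642; condensate cools 100→T: 31.7×4.18×(T − 100) = 132.51(T − 100); water warms: 610×4.18×(T − 8.03) = 2549.8(T − 8.03)
2682.3 T = 71642 + 13251 + 20475 = 105367
T ≈ 39.28 °C, under the boiling point, so the assumption holds.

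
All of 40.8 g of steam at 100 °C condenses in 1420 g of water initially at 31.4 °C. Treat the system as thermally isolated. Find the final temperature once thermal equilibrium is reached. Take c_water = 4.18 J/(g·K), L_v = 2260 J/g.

T_f ≈ 48.4 °C

Energy balance with sensible and latent terms:
condense steam: −40.8×2260 = −92208
  condensate cools 100→T: 40.8×4.18×(T − 100) = 170.54(T − 100)
  original water: 5935.6(T − 31.4)
6106.1 T = 92208 + 17054 + 186378 = 295640
T ≈ 48.42 °C, under the boiling point, so the assumption holds.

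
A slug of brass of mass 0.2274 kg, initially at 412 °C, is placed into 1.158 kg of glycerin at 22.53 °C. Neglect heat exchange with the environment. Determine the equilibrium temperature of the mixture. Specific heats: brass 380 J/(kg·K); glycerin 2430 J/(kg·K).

Conservation of energy gives ΣQ = 0:
0.2274·380·(T − 412) + 1.158·2430·(T − 22.53) = 0
(86.41 + 2813.9) T = 86.41·412 + 2813.9·22.53
T = 99000 / 2900.4 = 34.1 °C

T_f ≈ 34.1 °C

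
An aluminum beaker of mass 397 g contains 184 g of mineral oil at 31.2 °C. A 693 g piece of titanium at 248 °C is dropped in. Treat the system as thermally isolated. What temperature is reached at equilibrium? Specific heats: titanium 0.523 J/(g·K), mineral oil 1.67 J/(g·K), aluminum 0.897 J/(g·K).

T_f ≈ 107.8 °C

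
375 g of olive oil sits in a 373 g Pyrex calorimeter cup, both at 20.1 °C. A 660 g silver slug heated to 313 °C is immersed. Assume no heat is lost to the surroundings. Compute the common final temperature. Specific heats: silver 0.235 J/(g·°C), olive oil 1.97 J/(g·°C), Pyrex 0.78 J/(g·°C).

T_f ≈ 58.4 °C

Energy conservation, ΣQ = 0:
660×0.235×(T − 313) + 375×1.97×(T − 20.1) + 373×0.78×(T − 20.1) = 0
1184.8 T = 69243
T = 69243 / 1184.8 = 58.4 °C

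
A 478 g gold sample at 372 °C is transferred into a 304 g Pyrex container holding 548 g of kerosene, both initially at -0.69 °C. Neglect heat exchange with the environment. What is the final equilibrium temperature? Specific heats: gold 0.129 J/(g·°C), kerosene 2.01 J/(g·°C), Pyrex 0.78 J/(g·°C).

T_f ≈ 15.7 °C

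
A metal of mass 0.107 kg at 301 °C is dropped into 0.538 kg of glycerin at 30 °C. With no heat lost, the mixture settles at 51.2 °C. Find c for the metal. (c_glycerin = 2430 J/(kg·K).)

m_s c (T_s − T_f) = m_glycerin c_glycerin (T_f − T_0):
0.107×c×(301 − 51.2) = 0.538×2430×(51.2 − 30)
26.73 c = 27716  ⇒  c ≈ 1037 J/(kg·K)

c ≈ 1040 J/(kg·K)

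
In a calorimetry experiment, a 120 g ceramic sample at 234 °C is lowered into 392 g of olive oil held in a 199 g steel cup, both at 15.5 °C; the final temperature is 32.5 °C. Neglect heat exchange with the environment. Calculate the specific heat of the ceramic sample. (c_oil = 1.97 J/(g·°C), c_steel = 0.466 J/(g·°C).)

c ≈ 0.608 J/(g·°C)

Taking heat into each body as positive, Σ m c ΔT = 0:
120×c×(32.5 − 234) + 392×1.97×(32.5 − 15.5) + 199×0.466×(32.5 − 15.5) = 0
-24180 c = -14705
c = -14705/-24180 ≈ 0.6081 J/(g·°C)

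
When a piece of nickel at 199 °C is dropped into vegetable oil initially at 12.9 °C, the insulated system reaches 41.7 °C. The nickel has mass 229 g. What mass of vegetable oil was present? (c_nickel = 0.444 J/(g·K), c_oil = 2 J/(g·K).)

m ≈ 278 g

Heat lost by the nickel = heat gained by the oil:
229×0.444×(199 − 41.7) = m×2×(41.7 − 12.9)
57.6 m = 15994  ⇒  m ≈ 277.7 g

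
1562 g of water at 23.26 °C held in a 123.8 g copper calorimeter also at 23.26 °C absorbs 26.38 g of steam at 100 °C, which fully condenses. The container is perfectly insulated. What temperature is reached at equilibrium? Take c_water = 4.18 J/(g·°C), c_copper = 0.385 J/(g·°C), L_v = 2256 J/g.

Setting the total heat transfer to zero:
condense steam: −26.38×2256 = −59513
  condensed water 100 °C→T: 110.27(T − 100)
  water warms: 1562×4.18×(T − 23.26) = 6529.2(T − 23.26)
  cup: 47.66(T − 23.26)
6687.1 T = 59513 + 11027 + 152977 = 223517
T ≈ 33.43 °C — below 100 °C, confirming all the steam condensed.

T_f ≈ 33.4 °C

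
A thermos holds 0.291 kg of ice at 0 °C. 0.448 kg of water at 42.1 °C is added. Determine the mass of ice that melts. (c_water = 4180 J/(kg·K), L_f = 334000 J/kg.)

m_melted ≈ 0.236 kg

Water can give up m c ΔT = 0.448·4180·42.1 = 78838 J before reaching 0 °C.
To melt every bit of ice: 0.291·334000 = 97194 J.
Since 78838 < 97194 J, not all the ice melts; equilibrium is at 0 °C.
Mass melted = 78838/334000 ≈ 0.236 kg.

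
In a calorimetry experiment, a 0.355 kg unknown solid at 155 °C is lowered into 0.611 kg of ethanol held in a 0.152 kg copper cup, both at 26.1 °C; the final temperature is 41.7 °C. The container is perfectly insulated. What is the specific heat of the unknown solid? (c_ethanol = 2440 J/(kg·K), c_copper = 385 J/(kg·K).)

c ≈ 601 J/(kg·K)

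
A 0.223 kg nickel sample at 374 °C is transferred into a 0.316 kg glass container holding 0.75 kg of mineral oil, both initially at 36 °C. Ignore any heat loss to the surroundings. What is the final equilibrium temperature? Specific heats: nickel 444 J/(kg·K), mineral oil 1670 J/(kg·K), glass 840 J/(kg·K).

Setting the total heat transfer to zero:
0.223*444*(T − 374) + 0.75*1670*(T − 36) + 0.316*840*(T − 36) = 0
1617 T = 91676
T = 91676 / 1617 = 56.7 °C

T_f ≈ 56.7 °C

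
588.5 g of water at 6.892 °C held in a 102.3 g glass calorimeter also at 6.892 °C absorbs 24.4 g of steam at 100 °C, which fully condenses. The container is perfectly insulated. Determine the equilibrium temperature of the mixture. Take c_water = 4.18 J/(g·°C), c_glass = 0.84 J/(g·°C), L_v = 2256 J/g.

Net heat exchanged in the isolated system is zero:
latent heat released on condensation: 24.4×2256 = 55046; condensate cools 100→T: 24.4×4.18×(T − 100) = 101.99(T − 100); original water: 2459.9(T − 6.892); cup: 85.93(T − 6.892)
2647.9 T = 55046 + 10199 + 17546 = 82792
T ≈ 31.27 °C, under the boiling point, so the assumption holds.

T_f ≈ 31.3 °C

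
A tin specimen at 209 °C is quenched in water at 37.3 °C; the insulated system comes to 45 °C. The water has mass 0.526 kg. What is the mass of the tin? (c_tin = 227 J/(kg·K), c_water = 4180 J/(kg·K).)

Taking heat into each body as positive, Σ m c ΔT = 0:
m×227×(45 − 209) + 0.526×4180×(45 − 37.3) = 0
-37228 m = -16930
m = -16930/-37228 ≈ 0.4548 kg

m ≈ 0.455 kg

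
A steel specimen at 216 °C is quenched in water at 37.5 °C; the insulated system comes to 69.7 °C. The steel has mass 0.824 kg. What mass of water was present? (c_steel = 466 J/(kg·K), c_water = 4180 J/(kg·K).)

Conservation of energy gives ΣQ = 0:
0.824·466·(69.7 − 216) + m·4180·(69.7 − 37.5) = 0
134596 m = 56177
m = 56177/134596 ≈ 0.4174 kg

m ≈ 0.417 kg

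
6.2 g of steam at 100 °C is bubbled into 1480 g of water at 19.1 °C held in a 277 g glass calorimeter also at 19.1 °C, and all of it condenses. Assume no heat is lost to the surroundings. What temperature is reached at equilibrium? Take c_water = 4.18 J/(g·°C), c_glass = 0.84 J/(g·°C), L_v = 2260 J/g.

Net heat exchanged in the isolated system is zero:
steam→water at 100 °C releases m L_v = 6.2·2260 = 14012
  condensed water 100 °C→T: 25.92(T − 100)
  original water: 6186.4(T − 19.1)
  glass cup: 277·0.84·(T − 19.1) = 232.68(T − 19.1)
6445 T = 14012 + 2591.6 + 122604 = 139208
T ≈ 21.60 °C (< 100 °C, so full condensation is consistent).

T_f ≈ 21.6 °C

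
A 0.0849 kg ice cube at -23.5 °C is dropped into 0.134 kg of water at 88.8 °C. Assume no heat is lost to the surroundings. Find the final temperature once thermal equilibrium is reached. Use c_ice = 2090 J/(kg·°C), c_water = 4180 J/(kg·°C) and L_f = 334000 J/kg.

T_f ≈ 18.8 °C

Let T be the final temperature. ΣQ_i = 0:
ice -23.5→0 °C: 0.0849×2090×23.5 = 4169.9; melt ice: 0.0849×334000 = 28357; meltwater 0→T: 0.0849×4180×T = 354.88 T; water cools: 0.134×4180×(T − 88.8) = 560.12(T − 88.8)
915 T = 49739 − 32526 = 17212
T ≈ 18.81 °C (positive, so assuming full melt was valid).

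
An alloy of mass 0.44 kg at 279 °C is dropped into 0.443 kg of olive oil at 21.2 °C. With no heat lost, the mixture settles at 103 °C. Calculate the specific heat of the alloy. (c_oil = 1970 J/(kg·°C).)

c ≈ 922 J/(kg·°C)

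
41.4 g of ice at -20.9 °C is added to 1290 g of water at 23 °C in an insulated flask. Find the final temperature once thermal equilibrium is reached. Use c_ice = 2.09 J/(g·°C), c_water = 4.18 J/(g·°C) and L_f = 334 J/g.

Heat gained plus heat lost sum to zero:
warm ice to 0 °C: 41.4·2.09·(0 − (-20.9)) = 1808.4; melt ice: 41.4·334 = 13828; warm the meltwater: 173.05 T; water cools: 1290·4.18·(T − 23) = 5392.2(T − 23)
5565.3 T = 124021 − 15636 = 108385
T ≈ 19.48 °C — above 0 °C, consistent with complete melting.

T_f ≈ 19.5 °C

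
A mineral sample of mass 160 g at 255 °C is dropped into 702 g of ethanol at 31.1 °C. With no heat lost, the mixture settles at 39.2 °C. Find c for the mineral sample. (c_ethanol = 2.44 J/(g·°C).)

Heat gained plus heat lost sum to zero:
160×c×(39.2 − 255) + 702×2.44×(39.2 − 31.1) = 0
-34528 c = -13874
c = -13874/-34528 ≈ 0.4018 J/(g·°C)

c ≈ 0.402 J/(g·°C)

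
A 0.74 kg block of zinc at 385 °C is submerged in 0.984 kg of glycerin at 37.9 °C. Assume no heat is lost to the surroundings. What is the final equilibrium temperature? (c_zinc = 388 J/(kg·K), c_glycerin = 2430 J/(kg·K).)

Heat lost by the zinc equals heat gained by the glycerin:
0.74×388×(385 − T) = 0.984×2430×(T − 37.9)
287.12(385 − T) = 2391.1(T − 37.9)
2678.2 T = 201165  ⇒  T ≈ 75.11 °C

T_f ≈ 75.1 °C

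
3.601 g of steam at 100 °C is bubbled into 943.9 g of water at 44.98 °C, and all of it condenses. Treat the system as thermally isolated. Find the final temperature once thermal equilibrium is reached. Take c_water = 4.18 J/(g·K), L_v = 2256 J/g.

T_f ≈ 47.2 °C

Net heat exchanged in the isolated system is zero:
condense steam: −3.601·2256 = −8123.9
  condensate cools 100→T: 3.601·4.18·(T − 100) = 15.05(T − 100)
  original water: 3945.5(T − 44.98)
3960.6 T = 8123.9 + 1505.2 + 177469 = 187098
T ≈ 47.24 °C (< 100 °C, so full condensation is consistent).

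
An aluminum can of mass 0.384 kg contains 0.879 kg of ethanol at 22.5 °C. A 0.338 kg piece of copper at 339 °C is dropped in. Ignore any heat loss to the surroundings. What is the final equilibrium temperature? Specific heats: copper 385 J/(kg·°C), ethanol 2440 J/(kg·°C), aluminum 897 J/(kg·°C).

Heat gained plus heat lost sum to zero:
0.338×385×(T − 339) + 0.879×2440×(T − 22.5) + 0.384×897×(T − 22.5) = 0
2619.3 T = 100121
T = 100121/2619.3 ≈ 38.22 °C

T_f ≈ 38.2 °C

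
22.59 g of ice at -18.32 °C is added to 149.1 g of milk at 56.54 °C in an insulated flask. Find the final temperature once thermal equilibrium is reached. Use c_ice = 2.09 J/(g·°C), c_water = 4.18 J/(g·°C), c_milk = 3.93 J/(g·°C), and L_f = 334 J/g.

Conservation of energy gives ΣQ = 0:
ice -18.32→0 °C: 22.59×2.09×18.32 = 864.94
  fusion: m_ice L_f = 22.59×334 = 7545.1
  meltwater 0→T: 22.59×4.18×T = 94.43 T
  milk cools: 149.1×3.93×(T − 56.54) = 585.96(T − 56.54)
680.39 T = 33130 − 8410 = 24720
T ≈ 36.33 °C (positive, so assuming full melt was valid).

T_f ≈ 36.3 °C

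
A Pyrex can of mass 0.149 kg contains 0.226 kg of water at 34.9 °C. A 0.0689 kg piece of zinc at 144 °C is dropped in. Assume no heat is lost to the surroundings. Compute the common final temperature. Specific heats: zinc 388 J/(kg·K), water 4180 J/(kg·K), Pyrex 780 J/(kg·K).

T_f ≈ 37.6 °C

T_f is the heat-capacity-weighted average of the initial temperatures:
T_f = (26.73·144 + 944.68·34.9 + 116.22·34.9) / (26.73 + 944.68 + 116.22)
    = 40875 / 1087.6 ≈ 37.58 °C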